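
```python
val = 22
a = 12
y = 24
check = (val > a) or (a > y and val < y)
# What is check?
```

Trace (tracking check):
val = 22  # -> val = 22
a = 12  # -> a = 12
y = 24  # -> y = 24
check = val > a or (a > y and val < y)  # -> check = True

Answer: True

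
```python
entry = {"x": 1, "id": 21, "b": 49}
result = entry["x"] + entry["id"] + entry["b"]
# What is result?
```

Answer: 71

Derivation:
Trace (tracking result):
entry = {'x': 1, 'id': 21, 'b': 49}  # -> entry = {'x': 1, 'id': 21, 'b': 49}
result = entry['x'] + entry['id'] + entry['b']  # -> result = 71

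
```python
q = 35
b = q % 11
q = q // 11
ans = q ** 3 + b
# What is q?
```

Trace (tracking q):
q = 35  # -> q = 35
b = q % 11  # -> b = 2
q = q // 11  # -> q = 3
ans = q ** 3 + b  # -> ans = 29

Answer: 3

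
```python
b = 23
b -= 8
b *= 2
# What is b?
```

Answer: 30

Derivation:
Trace (tracking b):
b = 23  # -> b = 23
b -= 8  # -> b = 15
b *= 2  # -> b = 30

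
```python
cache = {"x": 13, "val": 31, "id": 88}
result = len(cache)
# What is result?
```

Trace (tracking result):
cache = {'x': 13, 'val': 31, 'id': 88}  # -> cache = {'x': 13, 'val': 31, 'id': 88}
result = len(cache)  # -> result = 3

Answer: 3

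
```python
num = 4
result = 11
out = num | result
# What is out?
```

Trace (tracking out):
num = 4  # -> num = 4
result = 11  # -> result = 11
out = num | result  # -> out = 15

Answer: 15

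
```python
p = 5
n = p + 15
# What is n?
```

Trace (tracking n):
p = 5  # -> p = 5
n = p + 15  # -> n = 20

Answer: 20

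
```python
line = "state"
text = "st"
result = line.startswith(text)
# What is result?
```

Answer: True

Derivation:
Trace (tracking result):
line = 'state'  # -> line = 'state'
text = 'st'  # -> text = 'st'
result = line.startswith(text)  # -> result = True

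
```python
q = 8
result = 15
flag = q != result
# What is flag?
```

Answer: True

Derivation:
Trace (tracking flag):
q = 8  # -> q = 8
result = 15  # -> result = 15
flag = q != result  # -> flag = True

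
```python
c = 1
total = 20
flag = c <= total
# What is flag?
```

Answer: True

Derivation:
Trace (tracking flag):
c = 1  # -> c = 1
total = 20  # -> total = 20
flag = c <= total  # -> flag = True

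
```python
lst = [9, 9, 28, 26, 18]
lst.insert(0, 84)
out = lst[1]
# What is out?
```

Trace (tracking out):
lst = [9, 9, 28, 26, 18]  # -> lst = [9, 9, 28, 26, 18]
lst.insert(0, 84)  # -> lst = [84, 9, 9, 28, 26, 18]
out = lst[1]  # -> out = 9

Answer: 9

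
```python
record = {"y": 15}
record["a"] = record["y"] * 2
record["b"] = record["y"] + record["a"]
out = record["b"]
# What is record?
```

Trace (tracking record):
record = {'y': 15}  # -> record = {'y': 15}
record['a'] = record['y'] * 2  # -> record = {'y': 15, 'a': 30}
record['b'] = record['y'] + record['a']  # -> record = {'y': 15, 'a': 30, 'b': 45}
out = record['b']  # -> out = 45

Answer: {'y': 15, 'a': 30, 'b': 45}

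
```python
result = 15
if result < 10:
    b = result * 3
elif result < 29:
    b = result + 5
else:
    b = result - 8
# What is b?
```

Trace (tracking b):
result = 15  # -> result = 15
if result < 10:  # condition is False
elif result < 29:  # condition is True
    b = result + 5  # -> b = 20

Answer: 20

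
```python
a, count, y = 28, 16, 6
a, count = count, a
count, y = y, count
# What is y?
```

Answer: 28

Derivation:
Trace (tracking y):
a, count, y = (28, 16, 6)  # -> a = 28, count = 16, y = 6
a, count = (count, a)  # -> a = 16, count = 28
count, y = (y, count)  # -> count = 6, y = 28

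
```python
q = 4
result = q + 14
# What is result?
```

Answer: 18

Derivation:
Trace (tracking result):
q = 4  # -> q = 4
result = q + 14  # -> result = 18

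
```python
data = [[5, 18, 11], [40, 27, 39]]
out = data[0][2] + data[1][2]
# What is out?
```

Answer: 50

Derivation:
Trace (tracking out):
data = [[5, 18, 11], [40, 27, 39]]  # -> data = [[5, 18, 11], [40, 27, 39]]
out = data[0][2] + data[1][2]  # -> out = 50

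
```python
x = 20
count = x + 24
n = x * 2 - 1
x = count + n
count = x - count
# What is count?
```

Trace (tracking count):
x = 20  # -> x = 20
count = x + 24  # -> count = 44
n = x * 2 - 1  # -> n = 39
x = count + n  # -> x = 83
count = x - count  # -> count = 39

Answer: 39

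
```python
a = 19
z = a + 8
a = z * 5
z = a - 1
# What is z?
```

Trace (tracking z):
a = 19  # -> a = 19
z = a + 8  # -> z = 27
a = z * 5  # -> a = 135
z = a - 1  # -> z = 134

Answer: 134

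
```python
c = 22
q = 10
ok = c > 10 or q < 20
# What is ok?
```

Trace (tracking ok):
c = 22  # -> c = 22
q = 10  # -> q = 10
ok = c > 10 or q < 20  # -> ok = True

Answer: True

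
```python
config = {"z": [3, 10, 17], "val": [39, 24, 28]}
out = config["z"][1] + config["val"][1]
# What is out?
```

Answer: 34

Derivation:
Trace (tracking out):
config = {'z': [3, 10, 17], 'val': [39, 24, 28]}  # -> config = {'z': [3, 10, 17], 'val': [39, 24, 28]}
out = config['z'][1] + config['val'][1]  # -> out = 34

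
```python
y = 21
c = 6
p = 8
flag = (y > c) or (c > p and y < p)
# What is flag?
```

Answer: True

Derivation:
Trace (tracking flag):
y = 21  # -> y = 21
c = 6  # -> c = 6
p = 8  # -> p = 8
flag = y > c or (c > p and y < p)  # -> flag = True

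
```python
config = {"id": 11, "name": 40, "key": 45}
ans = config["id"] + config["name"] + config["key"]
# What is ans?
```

Answer: 96

Derivation:
Trace (tracking ans):
config = {'id': 11, 'name': 40, 'key': 45}  # -> config = {'id': 11, 'name': 40, 'key': 45}
ans = config['id'] + config['name'] + config['key']  # -> ans = 96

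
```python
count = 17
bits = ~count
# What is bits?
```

Trace (tracking bits):
count = 17  # -> count = 17
bits = ~count  # -> bits = -18

Answer: -18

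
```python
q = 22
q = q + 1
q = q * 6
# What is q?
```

Answer: 138

Derivation:
Trace (tracking q):
q = 22  # -> q = 22
q = q + 1  # -> q = 23
q = q * 6  # -> q = 138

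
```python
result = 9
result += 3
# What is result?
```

Answer: 12

Derivation:
Trace (tracking result):
result = 9  # -> result = 9
result += 3  # -> result = 12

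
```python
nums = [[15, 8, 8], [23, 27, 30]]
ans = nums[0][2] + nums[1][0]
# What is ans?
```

Answer: 31

Derivation:
Trace (tracking ans):
nums = [[15, 8, 8], [23, 27, 30]]  # -> nums = [[15, 8, 8], [23, 27, 30]]
ans = nums[0][2] + nums[1][0]  # -> ans = 31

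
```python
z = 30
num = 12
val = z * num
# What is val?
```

Answer: 360

Derivation:
Trace (tracking val):
z = 30  # -> z = 30
num = 12  # -> num = 12
val = z * num  # -> val = 360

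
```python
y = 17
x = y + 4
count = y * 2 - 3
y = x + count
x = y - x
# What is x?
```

Answer: 31

Derivation:
Trace (tracking x):
y = 17  # -> y = 17
x = y + 4  # -> x = 21
count = y * 2 - 3  # -> count = 31
y = x + count  # -> y = 52
x = y - x  # -> x = 31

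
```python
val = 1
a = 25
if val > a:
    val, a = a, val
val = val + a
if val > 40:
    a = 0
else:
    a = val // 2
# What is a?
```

Answer: 13

Derivation:
Trace (tracking a):
val = 1  # -> val = 1
a = 25  # -> a = 25
if val > a:  # condition is False
val = val + a  # -> val = 26
if val > 40:  # condition is False
else:
    a = val // 2  # -> a = 13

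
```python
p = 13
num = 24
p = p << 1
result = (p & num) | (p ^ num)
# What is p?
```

Answer: 26

Derivation:
Trace (tracking p):
p = 13  # -> p = 13
num = 24  # -> num = 24
p = p << 1  # -> p = 26
result = p & num | p ^ num  # -> result = 26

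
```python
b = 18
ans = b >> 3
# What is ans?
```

Trace (tracking ans):
b = 18  # -> b = 18
ans = b >> 3  # -> ans = 2

Answer: 2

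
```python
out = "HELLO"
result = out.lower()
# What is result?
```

Trace (tracking result):
out = 'HELLO'  # -> out = 'HELLO'
result = out.lower()  # -> result = 'hello'

Answer: 'hello'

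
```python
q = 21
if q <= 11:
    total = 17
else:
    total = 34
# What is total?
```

Answer: 34

Derivation:
Trace (tracking total):
q = 21  # -> q = 21
if q <= 11:  # condition is False
else:
    total = 34  # -> total = 34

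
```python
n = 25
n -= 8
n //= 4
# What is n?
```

Trace (tracking n):
n = 25  # -> n = 25
n -= 8  # -> n = 17
n //= 4  # -> n = 4

Answer: 4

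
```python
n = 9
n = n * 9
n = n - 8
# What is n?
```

Trace (tracking n):
n = 9  # -> n = 9
n = n * 9  # -> n = 81
n = n - 8  # -> n = 73

Answer: 73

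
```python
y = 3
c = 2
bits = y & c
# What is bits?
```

Trace (tracking bits):
y = 3  # -> y = 3
c = 2  # -> c = 2
bits = y & c  # -> bits = 2

Answer: 2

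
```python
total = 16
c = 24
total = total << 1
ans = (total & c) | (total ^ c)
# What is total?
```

Trace (tracking total):
total = 16  # -> total = 16
c = 24  # -> c = 24
total = total << 1  # -> total = 32
ans = total & c | total ^ c  # -> ans = 56

Answer: 32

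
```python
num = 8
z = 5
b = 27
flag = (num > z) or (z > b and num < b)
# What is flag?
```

Answer: True

Derivation:
Trace (tracking flag):
num = 8  # -> num = 8
z = 5  # -> z = 5
b = 27  # -> b = 27
flag = num > z or (z > b and num < b)  # -> flag = True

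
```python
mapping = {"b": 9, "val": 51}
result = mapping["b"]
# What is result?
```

Answer: 9

Derivation:
Trace (tracking result):
mapping = {'b': 9, 'val': 51}  # -> mapping = {'b': 9, 'val': 51}
result = mapping['b']  # -> result = 9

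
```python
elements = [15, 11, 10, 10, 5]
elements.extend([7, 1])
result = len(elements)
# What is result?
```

Answer: 7

Derivation:
Trace (tracking result):
elements = [15, 11, 10, 10, 5]  # -> elements = [15, 11, 10, 10, 5]
elements.extend([7, 1])  # -> elements = [15, 11, 10, 10, 5, 7, 1]
result = len(elements)  # -> result = 7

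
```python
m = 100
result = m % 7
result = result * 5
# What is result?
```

Trace (tracking result):
m = 100  # -> m = 100
result = m % 7  # -> result = 2
result = result * 5  # -> result = 10

Answer: 10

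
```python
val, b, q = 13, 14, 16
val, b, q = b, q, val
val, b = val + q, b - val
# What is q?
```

Trace (tracking q):
val, b, q = (13, 14, 16)  # -> val = 13, b = 14, q = 16
val, b, q = (b, q, val)  # -> val = 14, b = 16, q = 13
val, b = (val + q, b - val)  # -> val = 27, b = 2

Answer: 13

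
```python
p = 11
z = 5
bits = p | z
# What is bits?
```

Trace (tracking bits):
p = 11  # -> p = 11
z = 5  # -> z = 5
bits = p | z  # -> bits = 15

Answer: 15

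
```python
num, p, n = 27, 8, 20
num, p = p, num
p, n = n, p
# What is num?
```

Answer: 8

Derivation:
Trace (tracking num):
num, p, n = (27, 8, 20)  # -> num = 27, p = 8, n = 20
num, p = (p, num)  # -> num = 8, p = 27
p, n = (n, p)  # -> p = 20, n = 27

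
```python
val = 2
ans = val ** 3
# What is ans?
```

Trace (tracking ans):
val = 2  # -> val = 2
ans = val ** 3  # -> ans = 8

Answer: 8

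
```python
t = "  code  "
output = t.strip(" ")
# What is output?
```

Trace (tracking output):
t = '  code  '  # -> t = '  code  '
output = t.strip(' ')  # -> output = 'code'

Answer: 'code'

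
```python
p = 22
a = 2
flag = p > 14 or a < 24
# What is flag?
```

Answer: True

Derivation:
Trace (tracking flag):
p = 22  # -> p = 22
a = 2  # -> a = 2
flag = p > 14 or a < 24  # -> flag = True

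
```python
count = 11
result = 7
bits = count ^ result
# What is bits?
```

Trace (tracking bits):
count = 11  # -> count = 11
result = 7  # -> result = 7
bits = count ^ result  # -> bits = 12

Answer: 12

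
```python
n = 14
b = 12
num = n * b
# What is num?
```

Trace (tracking num):
n = 14  # -> n = 14
b = 12  # -> b = 12
num = n * b  # -> num = 168

Answer: 168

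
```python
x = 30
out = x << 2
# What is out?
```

Answer: 120

Derivation:
Trace (tracking out):
x = 30  # -> x = 30
out = x << 2  # -> out = 120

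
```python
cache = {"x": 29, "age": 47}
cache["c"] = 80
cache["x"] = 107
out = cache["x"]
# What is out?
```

Answer: 107

Derivation:
Trace (tracking out):
cache = {'x': 29, 'age': 47}  # -> cache = {'x': 29, 'age': 47}
cache['c'] = 80  # -> cache = {'x': 29, 'age': 47, 'c': 80}
cache['x'] = 107  # -> cache = {'x': 107, 'age': 47, 'c': 80}
out = cache['x']  # -> out = 107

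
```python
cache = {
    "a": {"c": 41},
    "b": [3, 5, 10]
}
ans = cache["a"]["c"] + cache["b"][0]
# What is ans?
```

Trace (tracking ans):
cache = {'a': {'c': 41}, 'b': [3, 5, 10]}  # -> cache = {'a': {'c': 41}, 'b': [3, 5, 10]}
ans = cache['a']['c'] + cache['b'][0]  # -> ans = 44

Answer: 44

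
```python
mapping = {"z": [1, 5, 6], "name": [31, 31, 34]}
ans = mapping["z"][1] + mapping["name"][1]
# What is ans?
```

Answer: 36

Derivation:
Trace (tracking ans):
mapping = {'z': [1, 5, 6], 'name': [31, 31, 34]}  # -> mapping = {'z': [1, 5, 6], 'name': [31, 31, 34]}
ans = mapping['z'][1] + mapping['name'][1]  # -> ans = 36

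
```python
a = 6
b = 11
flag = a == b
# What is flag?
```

Trace (tracking flag):
a = 6  # -> a = 6
b = 11  # -> b = 11
flag = a == b  # -> flag = False

Answer: False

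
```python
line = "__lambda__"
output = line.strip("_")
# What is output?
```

Trace (tracking output):
line = '__lambda__'  # -> line = '__lambda__'
output = line.strip('_')  # -> output = 'lambda'

Answer: 'lambda'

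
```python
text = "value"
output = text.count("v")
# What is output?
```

Answer: 1

Derivation:
Trace (tracking output):
text = 'value'  # -> text = 'value'
output = text.count('v')  # -> output = 1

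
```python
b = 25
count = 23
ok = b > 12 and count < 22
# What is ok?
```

Trace (tracking ok):
b = 25  # -> b = 25
count = 23  # -> count = 23
ok = b > 12 and count < 22  # -> ok = False

Answer: False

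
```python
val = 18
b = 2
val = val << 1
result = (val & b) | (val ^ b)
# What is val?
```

Trace (tracking val):
val = 18  # -> val = 18
b = 2  # -> b = 2
val = val << 1  # -> val = 36
result = val & b | val ^ b  # -> result = 38

Answer: 36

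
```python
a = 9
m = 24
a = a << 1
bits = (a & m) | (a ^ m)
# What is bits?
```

Trace (tracking bits):
a = 9  # -> a = 9
m = 24  # -> m = 24
a = a << 1  # -> a = 18
bits = a & m | a ^ m  # -> bits = 26

Answer: 26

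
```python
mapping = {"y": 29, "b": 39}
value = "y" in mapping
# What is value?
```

Trace (tracking value):
mapping = {'y': 29, 'b': 39}  # -> mapping = {'y': 29, 'b': 39}
value = 'y' in mapping  # -> value = True

Answer: True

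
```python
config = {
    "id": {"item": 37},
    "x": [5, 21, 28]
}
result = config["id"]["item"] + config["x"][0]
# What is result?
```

Answer: 42

Derivation:
Trace (tracking result):
config = {'id': {'item': 37}, 'x': [5, 21, 28]}  # -> config = {'id': {'item': 37}, 'x': [5, 21, 28]}
result = config['id']['item'] + config['x'][0]  # -> result = 42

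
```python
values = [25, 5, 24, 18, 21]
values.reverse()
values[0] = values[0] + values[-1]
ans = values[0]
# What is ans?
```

Trace (tracking ans):
values = [25, 5, 24, 18, 21]  # -> values = [25, 5, 24, 18, 21]
values.reverse()  # -> values = [21, 18, 24, 5, 25]
values[0] = values[0] + values[-1]  # -> values = [46, 18, 24, 5, 25]
ans = values[0]  # -> ans = 46

Answer: 46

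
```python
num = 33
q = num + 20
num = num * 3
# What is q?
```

Trace (tracking q):
num = 33  # -> num = 33
q = num + 20  # -> q = 53
num = num * 3  # -> num = 99

Answer: 53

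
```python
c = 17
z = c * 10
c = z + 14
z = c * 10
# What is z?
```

Trace (tracking z):
c = 17  # -> c = 17
z = c * 10  # -> z = 170
c = z + 14  # -> c = 184
z = c * 10  # -> z = 1840

Answer: 1840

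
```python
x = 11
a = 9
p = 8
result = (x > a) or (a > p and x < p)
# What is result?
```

Answer: True

Derivation:
Trace (tracking result):
x = 11  # -> x = 11
a = 9  # -> a = 9
p = 8  # -> p = 8
result = x > a or (a > p and x < p)  # -> result = True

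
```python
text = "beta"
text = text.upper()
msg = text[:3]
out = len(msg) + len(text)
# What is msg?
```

Trace (tracking msg):
text = 'beta'  # -> text = 'beta'
text = text.upper()  # -> text = 'BETA'
msg = text[:3]  # -> msg = 'BET'
out = len(msg) + len(text)  # -> out = 7

Answer: 'BET'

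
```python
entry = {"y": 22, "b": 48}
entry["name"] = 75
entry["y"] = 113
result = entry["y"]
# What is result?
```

Answer: 113

Derivation:
Trace (tracking result):
entry = {'y': 22, 'b': 48}  # -> entry = {'y': 22, 'b': 48}
entry['name'] = 75  # -> entry = {'y': 22, 'b': 48, 'name': 75}
entry['y'] = 113  # -> entry = {'y': 113, 'b': 48, 'name': 75}
result = entry['y']  # -> result = 113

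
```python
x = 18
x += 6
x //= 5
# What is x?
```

Trace (tracking x):
x = 18  # -> x = 18
x += 6  # -> x = 24
x //= 5  # -> x = 4

Answer: 4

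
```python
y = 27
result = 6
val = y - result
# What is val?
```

Trace (tracking val):
y = 27  # -> y = 27
result = 6  # -> result = 6
val = y - result  # -> val = 21

Answer: 21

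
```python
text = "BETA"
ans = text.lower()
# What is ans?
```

Trace (tracking ans):
text = 'BETA'  # -> text = 'BETA'
ans = text.lower()  # -> ans = 'beta'

Answer: 'beta'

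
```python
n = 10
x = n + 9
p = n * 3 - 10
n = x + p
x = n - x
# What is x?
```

Answer: 20

Derivation:
Trace (tracking x):
n = 10  # -> n = 10
x = n + 9  # -> x = 19
p = n * 3 - 10  # -> p = 20
n = x + p  # -> n = 39
x = n - x  # -> x = 20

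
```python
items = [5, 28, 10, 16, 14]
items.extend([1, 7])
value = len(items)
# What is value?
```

Trace (tracking value):
items = [5, 28, 10, 16, 14]  # -> items = [5, 28, 10, 16, 14]
items.extend([1, 7])  # -> items = [5, 28, 10, 16, 14, 1, 7]
value = len(items)  # -> value = 7

Answer: 7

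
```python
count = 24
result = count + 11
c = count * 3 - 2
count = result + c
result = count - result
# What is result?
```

Answer: 70

Derivation:
Trace (tracking result):
count = 24  # -> count = 24
result = count + 11  # -> result = 35
c = count * 3 - 2  # -> c = 70
count = result + c  # -> count = 105
result = count - result  # -> result = 70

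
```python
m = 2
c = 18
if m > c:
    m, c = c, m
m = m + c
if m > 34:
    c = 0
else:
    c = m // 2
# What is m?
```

Answer: 20

Derivation:
Trace (tracking m):
m = 2  # -> m = 2
c = 18  # -> c = 18
if m > c:  # condition is False
m = m + c  # -> m = 20
if m > 34:  # condition is False
else:
    c = m // 2  # -> c = 10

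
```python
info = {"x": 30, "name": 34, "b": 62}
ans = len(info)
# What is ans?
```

Trace (tracking ans):
info = {'x': 30, 'name': 34, 'b': 62}  # -> info = {'x': 30, 'name': 34, 'b': 62}
ans = len(info)  # -> ans = 3

Answer: 3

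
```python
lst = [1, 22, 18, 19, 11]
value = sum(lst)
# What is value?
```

Answer: 71

Derivation:
Trace (tracking value):
lst = [1, 22, 18, 19, 11]  # -> lst = [1, 22, 18, 19, 11]
value = sum(lst)  # -> value = 71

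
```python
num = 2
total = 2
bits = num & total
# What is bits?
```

Answer: 2

Derivation:
Trace (tracking bits):
num = 2  # -> num = 2
total = 2  # -> total = 2
bits = num & total  # -> bits = 2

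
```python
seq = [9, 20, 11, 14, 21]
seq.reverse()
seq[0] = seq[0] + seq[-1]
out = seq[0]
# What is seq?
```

Trace (tracking seq):
seq = [9, 20, 11, 14, 21]  # -> seq = [9, 20, 11, 14, 21]
seq.reverse()  # -> seq = [21, 14, 11, 20, 9]
seq[0] = seq[0] + seq[-1]  # -> seq = [30, 14, 11, 20, 9]
out = seq[0]  # -> out = 30

Answer: [30, 14, 11, 20, 9]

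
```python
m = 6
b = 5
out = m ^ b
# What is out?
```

Answer: 3

Derivation:
Trace (tracking out):
m = 6  # -> m = 6
b = 5  # -> b = 5
out = m ^ b  # -> out = 3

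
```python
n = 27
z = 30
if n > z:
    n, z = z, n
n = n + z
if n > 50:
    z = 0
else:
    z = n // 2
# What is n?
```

Trace (tracking n):
n = 27  # -> n = 27
z = 30  # -> z = 30
if n > z:  # condition is False
n = n + z  # -> n = 57
if n > 50:  # condition is True
    z = 0  # -> z = 0

Answer: 57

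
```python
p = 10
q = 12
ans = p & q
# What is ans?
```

Trace (tracking ans):
p = 10  # -> p = 10
q = 12  # -> q = 12
ans = p & q  # -> ans = 8

Answer: 8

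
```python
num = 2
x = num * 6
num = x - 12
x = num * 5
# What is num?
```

Trace (tracking num):
num = 2  # -> num = 2
x = num * 6  # -> x = 12
num = x - 12  # -> num = 0
x = num * 5  # -> x = 0

Answer: 0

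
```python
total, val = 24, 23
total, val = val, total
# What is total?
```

Answer: 23

Derivation:
Trace (tracking total):
total, val = (24, 23)  # -> total = 24, val = 23
total, val = (val, total)  # -> total = 23, val = 24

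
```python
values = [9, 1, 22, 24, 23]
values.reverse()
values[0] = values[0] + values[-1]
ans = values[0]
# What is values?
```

Answer: [32, 24, 22, 1, 9]

Derivation:
Trace (tracking values):
values = [9, 1, 22, 24, 23]  # -> values = [9, 1, 22, 24, 23]
values.reverse()  # -> values = [23, 24, 22, 1, 9]
values[0] = values[0] + values[-1]  # -> values = [32, 24, 22, 1, 9]
ans = values[0]  # -> ans = 32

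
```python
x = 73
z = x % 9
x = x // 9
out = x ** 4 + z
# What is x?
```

Trace (tracking x):
x = 73  # -> x = 73
z = x % 9  # -> z = 1
x = x // 9  # -> x = 8
out = x ** 4 + z  # -> out = 4097

Answer: 8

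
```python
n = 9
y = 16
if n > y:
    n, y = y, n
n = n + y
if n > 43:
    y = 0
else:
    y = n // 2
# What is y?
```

Trace (tracking y):
n = 9  # -> n = 9
y = 16  # -> y = 16
if n > y:  # condition is False
n = n + y  # -> n = 25
if n > 43:  # condition is False
else:
    y = n // 2  # -> y = 12

Answer: 12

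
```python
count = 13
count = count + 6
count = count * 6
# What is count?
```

Answer: 114

Derivation:
Trace (tracking count):
count = 13  # -> count = 13
count = count + 6  # -> count = 19
count = count * 6  # -> count = 114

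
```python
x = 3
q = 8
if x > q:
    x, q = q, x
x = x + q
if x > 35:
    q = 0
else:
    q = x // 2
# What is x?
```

Trace (tracking x):
x = 3  # -> x = 3
q = 8  # -> q = 8
if x > q:  # condition is False
x = x + q  # -> x = 11
if x > 35:  # condition is False
else:
    q = x // 2  # -> q = 5

Answer: 11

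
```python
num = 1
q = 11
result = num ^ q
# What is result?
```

Trace (tracking result):
num = 1  # -> num = 1
q = 11  # -> q = 11
result = num ^ q  # -> result = 10

Answer: 10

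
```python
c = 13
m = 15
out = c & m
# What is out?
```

Answer: 13

Derivation:
Trace (tracking out):
c = 13  # -> c = 13
m = 15  # -> m = 15
out = c & m  # -> out = 13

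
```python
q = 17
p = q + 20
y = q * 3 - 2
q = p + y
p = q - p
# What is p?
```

Answer: 49

Derivation:
Trace (tracking p):
q = 17  # -> q = 17
p = q + 20  # -> p = 37
y = q * 3 - 2  # -> y = 49
q = p + y  # -> q = 86
p = q - p  # -> p = 49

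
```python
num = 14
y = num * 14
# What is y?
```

Answer: 196

Derivation:
Trace (tracking y):
num = 14  # -> num = 14
y = num * 14  # -> y = 196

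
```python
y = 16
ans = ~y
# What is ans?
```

Trace (tracking ans):
y = 16  # -> y = 16
ans = ~y  # -> ans = -17

Answer: -17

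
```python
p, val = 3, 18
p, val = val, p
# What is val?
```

Answer: 3

Derivation:
Trace (tracking val):
p, val = (3, 18)  # -> p = 3, val = 18
p, val = (val, p)  # -> p = 18, val = 3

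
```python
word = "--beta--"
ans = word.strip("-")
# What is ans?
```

Answer: 'beta'

Derivation:
Trace (tracking ans):
word = '--beta--'  # -> word = '--beta--'
ans = word.strip('-')  # -> ans = 'beta'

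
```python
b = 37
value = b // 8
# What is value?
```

Answer: 4

Derivation:
Trace (tracking value):
b = 37  # -> b = 37
value = b // 8  # -> value = 4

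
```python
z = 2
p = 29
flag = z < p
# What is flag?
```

Trace (tracking flag):
z = 2  # -> z = 2
p = 29  # -> p = 29
flag = z < p  # -> flag = True

Answer: True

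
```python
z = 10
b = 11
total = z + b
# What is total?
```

Answer: 21

Derivation:
Trace (tracking total):
z = 10  # -> z = 10
b = 11  # -> b = 11
total = z + b  # -> total = 21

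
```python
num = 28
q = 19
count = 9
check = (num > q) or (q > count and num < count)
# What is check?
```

Trace (tracking check):
num = 28  # -> num = 28
q = 19  # -> q = 19
count = 9  # -> count = 9
check = num > q or (q > count and num < count)  # -> check = True

Answer: True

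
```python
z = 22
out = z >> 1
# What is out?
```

Answer: 11

Derivation:
Trace (tracking out):
z = 22  # -> z = 22
out = z >> 1  # -> out = 11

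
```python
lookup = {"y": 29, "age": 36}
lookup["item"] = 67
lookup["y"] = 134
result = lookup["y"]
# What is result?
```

Trace (tracking result):
lookup = {'y': 29, 'age': 36}  # -> lookup = {'y': 29, 'age': 36}
lookup['item'] = 67  # -> lookup = {'y': 29, 'age': 36, 'item': 67}
lookup['y'] = 134  # -> lookup = {'y': 134, 'age': 36, 'item': 67}
result = lookup['y']  # -> result = 134

Answer: 134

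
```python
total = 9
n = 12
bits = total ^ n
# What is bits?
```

Trace (tracking bits):
total = 9  # -> total = 9
n = 12  # -> n = 12
bits = total ^ n  # -> bits = 5

Answer: 5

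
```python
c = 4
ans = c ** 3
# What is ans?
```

Answer: 64

Derivation:
Trace (tracking ans):
c = 4  # -> c = 4
ans = c ** 3  # -> ans = 64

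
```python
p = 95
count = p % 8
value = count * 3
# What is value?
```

Answer: 21

Derivation:
Trace (tracking value):
p = 95  # -> p = 95
count = p % 8  # -> count = 7
value = count * 3  # -> value = 21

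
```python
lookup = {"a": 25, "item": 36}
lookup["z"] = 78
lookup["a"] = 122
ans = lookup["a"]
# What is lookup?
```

Trace (tracking lookup):
lookup = {'a': 25, 'item': 36}  # -> lookup = {'a': 25, 'item': 36}
lookup['z'] = 78  # -> lookup = {'a': 25, 'item': 36, 'z': 78}
lookup['a'] = 122  # -> lookup = {'a': 122, 'item': 36, 'z': 78}
ans = lookup['a']  # -> ans = 122

Answer: {'a': 122, 'item': 36, 'z': 78}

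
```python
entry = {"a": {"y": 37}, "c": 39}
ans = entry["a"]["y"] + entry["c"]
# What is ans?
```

Trace (tracking ans):
entry = {'a': {'y': 37}, 'c': 39}  # -> entry = {'a': {'y': 37}, 'c': 39}
ans = entry['a']['y'] + entry['c']  # -> ans = 76

Answer: 76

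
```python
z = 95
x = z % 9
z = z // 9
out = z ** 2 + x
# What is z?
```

Trace (tracking z):
z = 95  # -> z = 95
x = z % 9  # -> x = 5
z = z // 9  # -> z = 10
out = z ** 2 + x  # -> out = 105

Answer: 10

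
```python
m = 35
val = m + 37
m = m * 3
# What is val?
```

Answer: 72

Derivation:
Trace (tracking val):
m = 35  # -> m = 35
val = m + 37  # -> val = 72
m = m * 3  # -> m = 105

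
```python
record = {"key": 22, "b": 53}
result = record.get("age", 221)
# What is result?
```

Answer: 221

Derivation:
Trace (tracking result):
record = {'key': 22, 'b': 53}  # -> record = {'key': 22, 'b': 53}
result = record.get('age', 221)  # -> result = 221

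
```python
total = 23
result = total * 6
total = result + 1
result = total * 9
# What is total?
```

Trace (tracking total):
total = 23  # -> total = 23
result = total * 6  # -> result = 138
total = result + 1  # -> total = 139
result = total * 9  # -> result = 1251

Answer: 139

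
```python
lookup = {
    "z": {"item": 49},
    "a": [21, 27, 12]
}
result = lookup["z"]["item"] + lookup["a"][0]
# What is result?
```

Trace (tracking result):
lookup = {'z': {'item': 49}, 'a': [21, 27, 12]}  # -> lookup = {'z': {'item': 49}, 'a': [21, 27, 12]}
result = lookup['z']['item'] + lookup['a'][0]  # -> result = 70

Answer: 70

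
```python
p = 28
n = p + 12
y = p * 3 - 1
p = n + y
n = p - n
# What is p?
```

Answer: 123

Derivation:
Trace (tracking p):
p = 28  # -> p = 28
n = p + 12  # -> n = 40
y = p * 3 - 1  # -> y = 83
p = n + y  # -> p = 123
n = p - n  # -> n = 83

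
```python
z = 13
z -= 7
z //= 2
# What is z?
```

Trace (tracking z):
z = 13  # -> z = 13
z -= 7  # -> z = 6
z //= 2  # -> z = 3

Answer: 3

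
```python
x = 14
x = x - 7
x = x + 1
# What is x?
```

Answer: 8

Derivation:
Trace (tracking x):
x = 14  # -> x = 14
x = x - 7  # -> x = 7
x = x + 1  # -> x = 8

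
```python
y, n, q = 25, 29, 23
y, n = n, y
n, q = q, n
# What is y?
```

Trace (tracking y):
y, n, q = (25, 29, 23)  # -> y = 25, n = 29, q = 23
y, n = (n, y)  # -> y = 29, n = 25
n, q = (q, n)  # -> n = 23, q = 25

Answer: 29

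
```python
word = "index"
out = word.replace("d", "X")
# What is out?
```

Answer: 'inXex'

Derivation:
Trace (tracking out):
word = 'index'  # -> word = 'index'
out = word.replace('d', 'X')  # -> out = 'inXex'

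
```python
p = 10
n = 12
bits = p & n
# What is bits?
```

Trace (tracking bits):
p = 10  # -> p = 10
n = 12  # -> n = 12
bits = p & n  # -> bits = 8

Answer: 8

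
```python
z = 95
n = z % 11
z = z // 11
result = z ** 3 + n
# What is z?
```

Trace (tracking z):
z = 95  # -> z = 95
n = z % 11  # -> n = 7
z = z // 11  # -> z = 8
result = z ** 3 + n  # -> result = 519

Answer: 8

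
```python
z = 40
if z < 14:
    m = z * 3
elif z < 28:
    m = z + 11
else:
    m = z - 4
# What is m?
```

Trace (tracking m):
z = 40  # -> z = 40
if z < 14:  # condition is False
elif z < 28:  # condition is False
else:
    m = z - 4  # -> m = 36

Answer: 36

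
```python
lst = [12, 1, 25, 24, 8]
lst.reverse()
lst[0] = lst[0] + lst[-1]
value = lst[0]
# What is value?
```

Trace (tracking value):
lst = [12, 1, 25, 24, 8]  # -> lst = [12, 1, 25, 24, 8]
lst.reverse()  # -> lst = [8, 24, 25, 1, 12]
lst[0] = lst[0] + lst[-1]  # -> lst = [20, 24, 25, 1, 12]
value = lst[0]  # -> value = 20

Answer: 20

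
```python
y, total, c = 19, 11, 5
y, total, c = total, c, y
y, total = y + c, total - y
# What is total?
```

Answer: -6

Derivation:
Trace (tracking total):
y, total, c = (19, 11, 5)  # -> y = 19, total = 11, c = 5
y, total, c = (total, c, y)  # -> y = 11, total = 5, c = 19
y, total = (y + c, total - y)  # -> y = 30, total = -6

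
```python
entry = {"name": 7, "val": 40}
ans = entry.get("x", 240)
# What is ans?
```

Trace (tracking ans):
entry = {'name': 7, 'val': 40}  # -> entry = {'name': 7, 'val': 40}
ans = entry.get('x', 240)  # -> ans = 240

Answer: 240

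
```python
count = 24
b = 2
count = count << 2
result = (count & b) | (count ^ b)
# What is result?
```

Answer: 98

Derivation:
Trace (tracking result):
count = 24  # -> count = 24
b = 2  # -> b = 2
count = count << 2  # -> count = 96
result = count & b | count ^ b  # -> result = 98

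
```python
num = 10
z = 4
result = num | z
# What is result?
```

Trace (tracking result):
num = 10  # -> num = 10
z = 4  # -> z = 4
result = num | z  # -> result = 14

Answer: 14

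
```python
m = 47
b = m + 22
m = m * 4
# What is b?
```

Answer: 69

Derivation:
Trace (tracking b):
m = 47  # -> m = 47
b = m + 22  # -> b = 69
m = m * 4  # -> m = 188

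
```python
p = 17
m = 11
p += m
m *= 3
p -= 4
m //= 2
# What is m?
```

Trace (tracking m):
p = 17  # -> p = 17
m = 11  # -> m = 11
p += m  # -> p = 28
m *= 3  # -> m = 33
p -= 4  # -> p = 24
m //= 2  # -> m = 16

Answer: 16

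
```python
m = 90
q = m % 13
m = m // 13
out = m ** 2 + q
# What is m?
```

Answer: 6

Derivation:
Trace (tracking m):
m = 90  # -> m = 90
q = m % 13  # -> q = 12
m = m // 13  # -> m = 6
out = m ** 2 + q  # -> out = 48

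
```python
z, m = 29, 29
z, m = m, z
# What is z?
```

Trace (tracking z):
z, m = (29, 29)  # -> z = 29, m = 29
z, m = (m, z)  # -> z = 29, m = 29

Answer: 29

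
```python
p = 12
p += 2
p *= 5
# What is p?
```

Trace (tracking p):
p = 12  # -> p = 12
p += 2  # -> p = 14
p *= 5  # -> p = 70

Answer: 70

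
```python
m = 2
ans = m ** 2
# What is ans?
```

Answer: 4

Derivation:
Trace (tracking ans):
m = 2  # -> m = 2
ans = m ** 2  # -> ans = 4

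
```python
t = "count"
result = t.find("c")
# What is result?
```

Answer: 0

Derivation:
Trace (tracking result):
t = 'count'  # -> t = 'count'
result = t.find('c')  # -> result = 0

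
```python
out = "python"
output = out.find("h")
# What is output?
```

Answer: 3

Derivation:
Trace (tracking output):
out = 'python'  # -> out = 'python'
output = out.find('h')  # -> output = 3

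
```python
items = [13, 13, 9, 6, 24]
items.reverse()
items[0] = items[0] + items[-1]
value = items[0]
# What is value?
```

Answer: 37

Derivation:
Trace (tracking value):
items = [13, 13, 9, 6, 24]  # -> items = [13, 13, 9, 6, 24]
items.reverse()  # -> items = [24, 6, 9, 13, 13]
items[0] = items[0] + items[-1]  # -> items = [37, 6, 9, 13, 13]
value = items[0]  # -> value = 37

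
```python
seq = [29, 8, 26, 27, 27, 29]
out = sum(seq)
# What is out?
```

Answer: 146

Derivation:
Trace (tracking out):
seq = [29, 8, 26, 27, 27, 29]  # -> seq = [29, 8, 26, 27, 27, 29]
out = sum(seq)  # -> out = 146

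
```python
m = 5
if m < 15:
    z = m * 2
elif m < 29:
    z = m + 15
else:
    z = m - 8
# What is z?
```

Answer: 10

Derivation:
Trace (tracking z):
m = 5  # -> m = 5
if m < 15:  # condition is True
    z = m * 2  # -> z = 10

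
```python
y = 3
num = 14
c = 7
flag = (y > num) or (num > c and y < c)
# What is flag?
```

Trace (tracking flag):
y = 3  # -> y = 3
num = 14  # -> num = 14
c = 7  # -> c = 7
flag = y > num or (num > c and y < c)  # -> flag = True

Answer: True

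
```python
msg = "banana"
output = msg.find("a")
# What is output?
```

Answer: 1

Derivation:
Trace (tracking output):
msg = 'banana'  # -> msg = 'banana'
output = msg.find('a')  # -> output = 1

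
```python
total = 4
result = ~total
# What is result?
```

Trace (tracking result):
total = 4  # -> total = 4
result = ~total  # -> result = -5

Answer: -5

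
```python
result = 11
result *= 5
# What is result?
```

Answer: 55

Derivation:
Trace (tracking result):
result = 11  # -> result = 11
result *= 5  # -> result = 55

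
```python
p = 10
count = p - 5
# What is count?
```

Answer: 5

Derivation:
Trace (tracking count):
p = 10  # -> p = 10
count = p - 5  # -> count = 5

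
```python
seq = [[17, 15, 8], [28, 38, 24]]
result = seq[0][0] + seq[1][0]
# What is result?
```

Trace (tracking result):
seq = [[17, 15, 8], [28, 38, 24]]  # -> seq = [[17, 15, 8], [28, 38, 24]]
result = seq[0][0] + seq[1][0]  # -> result = 45

Answer: 45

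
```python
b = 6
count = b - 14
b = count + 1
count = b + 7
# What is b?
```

Trace (tracking b):
b = 6  # -> b = 6
count = b - 14  # -> count = -8
b = count + 1  # -> b = -7
count = b + 7  # -> count = 0

Answer: -7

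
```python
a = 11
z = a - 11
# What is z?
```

Answer: 0

Derivation:
Trace (tracking z):
a = 11  # -> a = 11
z = a - 11  # -> z = 0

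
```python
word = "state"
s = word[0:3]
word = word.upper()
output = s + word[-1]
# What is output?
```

Trace (tracking output):
word = 'state'  # -> word = 'state'
s = word[0:3]  # -> s = 'sta'
word = word.upper()  # -> word = 'STATE'
output = s + word[-1]  # -> output = 'staE'

Answer: 'staE'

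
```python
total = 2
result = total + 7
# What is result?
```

Answer: 9

Derivation:
Trace (tracking result):
total = 2  # -> total = 2
result = total + 7  # -> result = 9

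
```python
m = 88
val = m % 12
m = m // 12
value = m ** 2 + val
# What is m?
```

Trace (tracking m):
m = 88  # -> m = 88
val = m % 12  # -> val = 4
m = m // 12  # -> m = 7
value = m ** 2 + val  # -> value = 53

Answer: 7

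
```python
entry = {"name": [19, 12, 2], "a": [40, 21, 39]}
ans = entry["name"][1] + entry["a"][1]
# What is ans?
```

Trace (tracking ans):
entry = {'name': [19, 12, 2], 'a': [40, 21, 39]}  # -> entry = {'name': [19, 12, 2], 'a': [40, 21, 39]}
ans = entry['name'][1] + entry['a'][1]  # -> ans = 33

Answer: 33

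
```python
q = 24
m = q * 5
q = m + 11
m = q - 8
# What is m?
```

Trace (tracking m):
q = 24  # -> q = 24
m = q * 5  # -> m = 120
q = m + 11  # -> q = 131
m = q - 8  # -> m = 123

Answer: 123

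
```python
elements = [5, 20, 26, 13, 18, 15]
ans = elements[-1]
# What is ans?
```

Answer: 15

Derivation:
Trace (tracking ans):
elements = [5, 20, 26, 13, 18, 15]  # -> elements = [5, 20, 26, 13, 18, 15]
ans = elements[-1]  # -> ans = 15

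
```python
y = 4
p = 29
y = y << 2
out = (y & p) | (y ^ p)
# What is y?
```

Answer: 16

Derivation:
Trace (tracking y):
y = 4  # -> y = 4
p = 29  # -> p = 29
y = y << 2  # -> y = 16
out = y & p | y ^ p  # -> out = 29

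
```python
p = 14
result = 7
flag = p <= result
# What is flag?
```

Trace (tracking flag):
p = 14  # -> p = 14
result = 7  # -> result = 7
flag = p <= result  # -> flag = False

Answer: False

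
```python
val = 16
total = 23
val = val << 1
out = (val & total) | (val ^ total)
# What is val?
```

Trace (tracking val):
val = 16  # -> val = 16
total = 23  # -> total = 23
val = val << 1  # -> val = 32
out = val & total | val ^ total  # -> out = 55

Answer: 32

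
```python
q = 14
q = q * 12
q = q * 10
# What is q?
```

Trace (tracking q):
q = 14  # -> q = 14
q = q * 12  # -> q = 168
q = q * 10  # -> q = 1680

Answer: 1680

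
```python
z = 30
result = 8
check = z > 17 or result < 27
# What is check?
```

Trace (tracking check):
z = 30  # -> z = 30
result = 8  # -> result = 8
check = z > 17 or result < 27  # -> check = True

Answer: True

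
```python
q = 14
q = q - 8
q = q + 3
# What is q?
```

Answer: 9

Derivation:
Trace (tracking q):
q = 14  # -> q = 14
q = q - 8  # -> q = 6
q = q + 3  # -> q = 9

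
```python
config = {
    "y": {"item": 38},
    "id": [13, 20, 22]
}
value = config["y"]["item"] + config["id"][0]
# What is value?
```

Answer: 51

Derivation:
Trace (tracking value):
config = {'y': {'item': 38}, 'id': [13, 20, 22]}  # -> config = {'y': {'item': 38}, 'id': [13, 20, 22]}
value = config['y']['item'] + config['id'][0]  # -> value = 51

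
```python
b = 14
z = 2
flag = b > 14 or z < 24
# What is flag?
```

Answer: True

Derivation:
Trace (tracking flag):
b = 14  # -> b = 14
z = 2  # -> z = 2
flag = b > 14 or z < 24  # -> flag = True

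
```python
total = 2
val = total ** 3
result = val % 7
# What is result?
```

Answer: 1

Derivation:
Trace (tracking result):
total = 2  # -> total = 2
val = total ** 3  # -> val = 8
result = val % 7  # -> result = 1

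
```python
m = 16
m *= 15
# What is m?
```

Trace (tracking m):
m = 16  # -> m = 16
m *= 15  # -> m = 240

Answer: 240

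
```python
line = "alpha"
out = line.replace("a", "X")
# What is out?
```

Trace (tracking out):
line = 'alpha'  # -> line = 'alpha'
out = line.replace('a', 'X')  # -> out = 'XlphX'

Answer: 'XlphX'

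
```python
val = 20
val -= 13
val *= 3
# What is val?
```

Trace (tracking val):
val = 20  # -> val = 20
val -= 13  # -> val = 7
val *= 3  # -> val = 21

Answer: 21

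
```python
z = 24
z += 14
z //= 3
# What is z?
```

Trace (tracking z):
z = 24  # -> z = 24
z += 14  # -> z = 38
z //= 3  # -> z = 12

Answer: 12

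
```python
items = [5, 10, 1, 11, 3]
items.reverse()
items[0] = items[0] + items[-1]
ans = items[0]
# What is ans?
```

Answer: 8

Derivation:
Trace (tracking ans):
items = [5, 10, 1, 11, 3]  # -> items = [5, 10, 1, 11, 3]
items.reverse()  # -> items = [3, 11, 1, 10, 5]
items[0] = items[0] + items[-1]  # -> items = [8, 11, 1, 10, 5]
ans = items[0]  # -> ans = 8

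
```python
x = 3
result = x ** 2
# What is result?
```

Trace (tracking result):
x = 3  # -> x = 3
result = x ** 2  # -> result = 9

Answer: 9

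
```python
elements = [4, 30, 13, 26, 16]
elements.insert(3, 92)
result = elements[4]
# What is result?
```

Trace (tracking result):
elements = [4, 30, 13, 26, 16]  # -> elements = [4, 30, 13, 26, 16]
elements.insert(3, 92)  # -> elements = [4, 30, 13, 92, 26, 16]
result = elements[4]  # -> result = 26

Answer: 26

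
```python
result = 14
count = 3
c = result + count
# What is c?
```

Answer: 17

Derivation:
Trace (tracking c):
result = 14  # -> result = 14
count = 3  # -> count = 3
c = result + count  # -> c = 17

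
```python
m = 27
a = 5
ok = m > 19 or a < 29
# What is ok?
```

Answer: True

Derivation:
Trace (tracking ok):
m = 27  # -> m = 27
a = 5  # -> a = 5
ok = m > 19 or a < 29  # -> ok = True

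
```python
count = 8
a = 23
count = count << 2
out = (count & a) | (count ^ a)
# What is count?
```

Answer: 32

Derivation:
Trace (tracking count):
count = 8  # -> count = 8
a = 23  # -> a = 23
count = count << 2  # -> count = 32
out = count & a | count ^ a  # -> out = 55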